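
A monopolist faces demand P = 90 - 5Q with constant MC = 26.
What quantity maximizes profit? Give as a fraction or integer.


TR = P*Q = (90 - 5Q)Q = 90Q - 5Q^2
MR = dTR/dQ = 90 - 10Q
Set MR = MC:
90 - 10Q = 26
64 = 10Q
Q* = 64/10 = 32/5

32/5


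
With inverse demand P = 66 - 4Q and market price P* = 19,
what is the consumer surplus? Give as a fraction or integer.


Maximum willingness to pay (at Q=0): P_max = 66
Quantity demanded at P* = 19:
Q* = (66 - 19)/4 = 47/4
CS = (1/2) * Q* * (P_max - P*)
CS = (1/2) * 47/4 * (66 - 19)
CS = (1/2) * 47/4 * 47 = 2209/8

2209/8


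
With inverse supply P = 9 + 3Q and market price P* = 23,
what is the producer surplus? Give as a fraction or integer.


Minimum supply price (at Q=0): P_min = 9
Quantity supplied at P* = 23:
Q* = (23 - 9)/3 = 14/3
PS = (1/2) * Q* * (P* - P_min)
PS = (1/2) * 14/3 * (23 - 9)
PS = (1/2) * 14/3 * 14 = 98/3

98/3


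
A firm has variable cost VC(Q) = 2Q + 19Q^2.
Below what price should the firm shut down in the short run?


AVC(Q) = VC(Q)/Q = 2 + 19Q
AVC is increasing in Q, so minimum AVC is at Q -> 0+.
Min AVC = 2
The firm should shut down if P < 2.

2


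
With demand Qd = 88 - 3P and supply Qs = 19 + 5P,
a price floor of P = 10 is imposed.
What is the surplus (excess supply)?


At P = 10:
Qd = 88 - 3*10 = 58
Qs = 19 + 5*10 = 69
Surplus = Qs - Qd = 69 - 58 = 11

11


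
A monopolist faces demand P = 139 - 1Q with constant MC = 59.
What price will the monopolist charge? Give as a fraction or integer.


MR = 139 - 2Q
Set MR = MC: 139 - 2Q = 59
Q* = 40
Substitute into demand:
P* = 139 - 1*40 = 99

99


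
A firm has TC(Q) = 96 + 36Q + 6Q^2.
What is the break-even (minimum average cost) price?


AC(Q) = 96/Q + 36 + 6Q
To minimize: dAC/dQ = -96/Q^2 + 6 = 0
Q^2 = 96/6 = 16
Q* = 4
Min AC = 96/4 + 36 + 6*4
Min AC = 24 + 36 + 24 = 84

84


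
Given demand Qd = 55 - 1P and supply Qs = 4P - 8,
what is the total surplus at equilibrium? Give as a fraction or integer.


Find equilibrium: 55 - 1P = 4P - 8
55 + 8 = 5P
P* = 63/5 = 63/5
Q* = 4*63/5 - 8 = 212/5
Inverse demand: P = 55 - Q/1, so P_max = 55
Inverse supply: P = 2 + Q/4, so P_min = 2
CS = (1/2) * 212/5 * (55 - 63/5) = 22472/25
PS = (1/2) * 212/5 * (63/5 - 2) = 5618/25
TS = CS + PS = 22472/25 + 5618/25 = 5618/5

5618/5


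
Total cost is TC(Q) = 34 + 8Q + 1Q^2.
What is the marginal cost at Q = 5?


MC = dTC/dQ = 8 + 2*1*Q
At Q = 5:
MC = 8 + 2*5
MC = 8 + 10 = 18

18


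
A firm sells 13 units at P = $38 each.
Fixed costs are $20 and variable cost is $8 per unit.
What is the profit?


Total Revenue = P * Q = 38 * 13 = $494
Total Cost = FC + VC*Q = 20 + 8*13 = $124
Profit = TR - TC = 494 - 124 = $370

$370


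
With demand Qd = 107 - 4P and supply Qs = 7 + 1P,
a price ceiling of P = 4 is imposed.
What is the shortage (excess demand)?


At P = 4:
Qd = 107 - 4*4 = 91
Qs = 7 + 1*4 = 11
Shortage = Qd - Qs = 91 - 11 = 80

80


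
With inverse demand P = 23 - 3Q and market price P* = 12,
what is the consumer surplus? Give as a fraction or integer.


Maximum willingness to pay (at Q=0): P_max = 23
Quantity demanded at P* = 12:
Q* = (23 - 12)/3 = 11/3
CS = (1/2) * Q* * (P_max - P*)
CS = (1/2) * 11/3 * (23 - 12)
CS = (1/2) * 11/3 * 11 = 121/6

121/6


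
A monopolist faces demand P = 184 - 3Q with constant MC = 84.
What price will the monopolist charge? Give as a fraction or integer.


MR = 184 - 6Q
Set MR = MC: 184 - 6Q = 84
Q* = 50/3
Substitute into demand:
P* = 184 - 3*50/3 = 134

134


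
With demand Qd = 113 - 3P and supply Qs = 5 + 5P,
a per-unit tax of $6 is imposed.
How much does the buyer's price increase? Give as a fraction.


With a per-unit tax, the buyer's price increase depends on relative slopes.
Supply slope: d = 5, Demand slope: b = 3
Buyer's price increase = d * tax / (b + d)
= 5 * 6 / (3 + 5)
= 30 / 8 = 15/4

15/4


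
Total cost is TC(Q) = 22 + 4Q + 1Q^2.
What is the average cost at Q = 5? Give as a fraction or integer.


TC(5) = 22 + 4*5 + 1*5^2
TC(5) = 22 + 20 + 25 = 67
AC = TC/Q = 67/5 = 67/5

67/5


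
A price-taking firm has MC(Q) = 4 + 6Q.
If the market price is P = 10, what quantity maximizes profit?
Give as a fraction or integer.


In perfect competition, profit is maximized where P = MC.
10 = 4 + 6Q
6 = 6Q
Q* = 6/6 = 1

1


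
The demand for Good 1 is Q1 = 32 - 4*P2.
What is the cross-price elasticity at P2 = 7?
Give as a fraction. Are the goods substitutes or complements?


dQ1/dP2 = -4
At P2 = 7: Q1 = 32 - 4*7 = 4
Exy = (dQ1/dP2)(P2/Q1) = -4 * 7 / 4 = -7
Since Exy < 0, the goods are complements.

-7 (complements)


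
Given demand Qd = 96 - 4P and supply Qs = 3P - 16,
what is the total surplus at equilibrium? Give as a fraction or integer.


Find equilibrium: 96 - 4P = 3P - 16
96 + 16 = 7P
P* = 112/7 = 16
Q* = 3*16 - 16 = 32
Inverse demand: P = 24 - Q/4, so P_max = 24
Inverse supply: P = 16/3 + Q/3, so P_min = 16/3
CS = (1/2) * 32 * (24 - 16) = 128
PS = (1/2) * 32 * (16 - 16/3) = 512/3
TS = CS + PS = 128 + 512/3 = 896/3

896/3


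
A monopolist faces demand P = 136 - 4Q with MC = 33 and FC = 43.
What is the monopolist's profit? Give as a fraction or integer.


MR = MC: 136 - 8Q = 33
Q* = 103/8
P* = 136 - 4*103/8 = 169/2
Profit = (P* - MC)*Q* - FC
= (169/2 - 33)*103/8 - 43
= 103/2*103/8 - 43
= 10609/16 - 43 = 9921/16

9921/16


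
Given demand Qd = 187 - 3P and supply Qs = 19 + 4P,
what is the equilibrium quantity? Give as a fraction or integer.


First find equilibrium price:
187 - 3P = 19 + 4P
P* = 168/7 = 24
Then substitute into demand:
Q* = 187 - 3 * 24 = 115

115


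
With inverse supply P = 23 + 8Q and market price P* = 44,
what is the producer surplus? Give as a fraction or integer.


Minimum supply price (at Q=0): P_min = 23
Quantity supplied at P* = 44:
Q* = (44 - 23)/8 = 21/8
PS = (1/2) * Q* * (P* - P_min)
PS = (1/2) * 21/8 * (44 - 23)
PS = (1/2) * 21/8 * 21 = 441/16

441/16


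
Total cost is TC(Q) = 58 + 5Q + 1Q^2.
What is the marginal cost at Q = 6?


MC = dTC/dQ = 5 + 2*1*Q
At Q = 6:
MC = 5 + 2*6
MC = 5 + 12 = 17

17


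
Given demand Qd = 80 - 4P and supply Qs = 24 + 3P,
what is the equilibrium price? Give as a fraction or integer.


At equilibrium, Qd = Qs.
80 - 4P = 24 + 3P
80 - 24 = 4P + 3P
56 = 7P
P* = 56/7 = 8

8


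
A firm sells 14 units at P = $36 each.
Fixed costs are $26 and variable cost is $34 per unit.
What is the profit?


Total Revenue = P * Q = 36 * 14 = $504
Total Cost = FC + VC*Q = 26 + 34*14 = $502
Profit = TR - TC = 504 - 502 = $2

$2


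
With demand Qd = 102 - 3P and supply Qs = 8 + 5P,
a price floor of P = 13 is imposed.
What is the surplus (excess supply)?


At P = 13:
Qd = 102 - 3*13 = 63
Qs = 8 + 5*13 = 73
Surplus = Qs - Qd = 73 - 63 = 10

10


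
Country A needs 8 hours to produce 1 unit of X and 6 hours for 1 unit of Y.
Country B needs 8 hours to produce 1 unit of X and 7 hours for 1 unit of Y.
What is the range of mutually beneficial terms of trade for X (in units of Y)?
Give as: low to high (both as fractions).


Opportunity cost of X for Country A = hours_X / hours_Y = 8/6 = 4/3 units of Y
Opportunity cost of X for Country B = hours_X / hours_Y = 8/7 = 8/7 units of Y
Terms of trade must be between the two opportunity costs.
Range: 8/7 to 4/3

8/7 to 4/3


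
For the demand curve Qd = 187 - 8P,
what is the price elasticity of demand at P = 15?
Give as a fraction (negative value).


dQ/dP = -8
At P = 15: Q = 187 - 8*15 = 67
E = (dQ/dP)(P/Q) = (-8)(15/67) = -120/67

-120/67


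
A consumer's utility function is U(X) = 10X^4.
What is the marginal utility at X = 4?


MU = dU/dX = 10*4*X^(4-1)
MU = 40*X^3
At X = 4:
MU = 40 * 4^3
MU = 40 * 64 = 2560

2560


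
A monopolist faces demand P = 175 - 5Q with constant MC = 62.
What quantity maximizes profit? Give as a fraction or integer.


TR = P*Q = (175 - 5Q)Q = 175Q - 5Q^2
MR = dTR/dQ = 175 - 10Q
Set MR = MC:
175 - 10Q = 62
113 = 10Q
Q* = 113/10 = 113/10

113/10


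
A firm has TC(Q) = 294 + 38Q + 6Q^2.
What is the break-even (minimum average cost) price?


AC(Q) = 294/Q + 38 + 6Q
To minimize: dAC/dQ = -294/Q^2 + 6 = 0
Q^2 = 294/6 = 49
Q* = 7
Min AC = 294/7 + 38 + 6*7
Min AC = 42 + 38 + 42 = 122

122


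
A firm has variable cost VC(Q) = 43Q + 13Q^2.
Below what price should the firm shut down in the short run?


AVC(Q) = VC(Q)/Q = 43 + 13Q
AVC is increasing in Q, so minimum AVC is at Q -> 0+.
Min AVC = 43
The firm should shut down if P < 43.

43


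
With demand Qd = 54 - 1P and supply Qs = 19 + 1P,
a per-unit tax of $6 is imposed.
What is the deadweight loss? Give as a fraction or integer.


Pre-tax equilibrium quantity: Q* = 73/2
Post-tax equilibrium quantity: Q_tax = 67/2
Reduction in quantity: Q* - Q_tax = 3
DWL = (1/2) * tax * (Q* - Q_tax)
DWL = (1/2) * 6 * 3 = 9

9


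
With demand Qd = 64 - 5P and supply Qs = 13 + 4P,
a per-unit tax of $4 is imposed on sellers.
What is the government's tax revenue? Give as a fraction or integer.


With tax on sellers, new supply: Qs' = 13 + 4(P - 4)
= 4P - 3
New equilibrium quantity:
Q_new = 241/9
Tax revenue = tax * Q_new = 4 * 241/9 = 964/9

964/9


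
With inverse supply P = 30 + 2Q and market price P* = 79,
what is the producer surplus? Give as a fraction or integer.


Minimum supply price (at Q=0): P_min = 30
Quantity supplied at P* = 79:
Q* = (79 - 30)/2 = 49/2
PS = (1/2) * Q* * (P* - P_min)
PS = (1/2) * 49/2 * (79 - 30)
PS = (1/2) * 49/2 * 49 = 2401/4

2401/4


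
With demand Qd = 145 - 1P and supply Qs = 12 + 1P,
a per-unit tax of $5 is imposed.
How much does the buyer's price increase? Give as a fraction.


With a per-unit tax, the buyer's price increase depends on relative slopes.
Supply slope: d = 1, Demand slope: b = 1
Buyer's price increase = d * tax / (b + d)
= 1 * 5 / (1 + 1)
= 5 / 2 = 5/2

5/2


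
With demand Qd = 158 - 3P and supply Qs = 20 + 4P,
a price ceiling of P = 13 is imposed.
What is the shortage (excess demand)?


At P = 13:
Qd = 158 - 3*13 = 119
Qs = 20 + 4*13 = 72
Shortage = Qd - Qs = 119 - 72 = 47

47


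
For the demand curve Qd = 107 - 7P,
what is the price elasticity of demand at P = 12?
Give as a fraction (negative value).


dQ/dP = -7
At P = 12: Q = 107 - 7*12 = 23
E = (dQ/dP)(P/Q) = (-7)(12/23) = -84/23

-84/23


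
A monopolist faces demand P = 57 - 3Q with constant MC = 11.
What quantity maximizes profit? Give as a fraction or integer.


TR = P*Q = (57 - 3Q)Q = 57Q - 3Q^2
MR = dTR/dQ = 57 - 6Q
Set MR = MC:
57 - 6Q = 11
46 = 6Q
Q* = 46/6 = 23/3

23/3


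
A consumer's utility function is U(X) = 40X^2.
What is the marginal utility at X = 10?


MU = dU/dX = 40*2*X^(2-1)
MU = 80*X^1
At X = 10:
MU = 80 * 10^1
MU = 80 * 10 = 800

800


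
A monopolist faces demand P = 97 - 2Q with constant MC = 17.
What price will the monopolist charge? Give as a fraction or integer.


MR = 97 - 4Q
Set MR = MC: 97 - 4Q = 17
Q* = 20
Substitute into demand:
P* = 97 - 2*20 = 57

57


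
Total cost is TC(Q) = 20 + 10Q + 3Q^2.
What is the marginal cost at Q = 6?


MC = dTC/dQ = 10 + 2*3*Q
At Q = 6:
MC = 10 + 6*6
MC = 10 + 36 = 46

46


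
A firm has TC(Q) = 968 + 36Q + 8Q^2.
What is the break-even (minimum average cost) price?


AC(Q) = 968/Q + 36 + 8Q
To minimize: dAC/dQ = -968/Q^2 + 8 = 0
Q^2 = 968/8 = 121
Q* = 11
Min AC = 968/11 + 36 + 8*11
Min AC = 88 + 36 + 88 = 212

212


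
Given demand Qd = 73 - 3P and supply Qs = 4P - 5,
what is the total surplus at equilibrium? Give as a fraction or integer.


Find equilibrium: 73 - 3P = 4P - 5
73 + 5 = 7P
P* = 78/7 = 78/7
Q* = 4*78/7 - 5 = 277/7
Inverse demand: P = 73/3 - Q/3, so P_max = 73/3
Inverse supply: P = 5/4 + Q/4, so P_min = 5/4
CS = (1/2) * 277/7 * (73/3 - 78/7) = 76729/294
PS = (1/2) * 277/7 * (78/7 - 5/4) = 76729/392
TS = CS + PS = 76729/294 + 76729/392 = 76729/168

76729/168


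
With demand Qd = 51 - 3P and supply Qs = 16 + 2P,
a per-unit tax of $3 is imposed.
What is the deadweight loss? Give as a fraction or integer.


Pre-tax equilibrium quantity: Q* = 30
Post-tax equilibrium quantity: Q_tax = 132/5
Reduction in quantity: Q* - Q_tax = 18/5
DWL = (1/2) * tax * (Q* - Q_tax)
DWL = (1/2) * 3 * 18/5 = 27/5

27/5


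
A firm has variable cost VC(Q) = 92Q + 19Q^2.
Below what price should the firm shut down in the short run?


AVC(Q) = VC(Q)/Q = 92 + 19Q
AVC is increasing in Q, so minimum AVC is at Q -> 0+.
Min AVC = 92
The firm should shut down if P < 92.

92


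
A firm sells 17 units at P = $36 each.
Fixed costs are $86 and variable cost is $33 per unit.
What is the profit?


Total Revenue = P * Q = 36 * 17 = $612
Total Cost = FC + VC*Q = 86 + 33*17 = $647
Profit = TR - TC = 612 - 647 = $-35

$-35


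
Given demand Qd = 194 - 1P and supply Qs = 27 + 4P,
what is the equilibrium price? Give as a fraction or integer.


At equilibrium, Qd = Qs.
194 - 1P = 27 + 4P
194 - 27 = 1P + 4P
167 = 5P
P* = 167/5 = 167/5

167/5


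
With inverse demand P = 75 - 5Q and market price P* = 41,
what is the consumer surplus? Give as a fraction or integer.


Maximum willingness to pay (at Q=0): P_max = 75
Quantity demanded at P* = 41:
Q* = (75 - 41)/5 = 34/5
CS = (1/2) * Q* * (P_max - P*)
CS = (1/2) * 34/5 * (75 - 41)
CS = (1/2) * 34/5 * 34 = 578/5

578/5


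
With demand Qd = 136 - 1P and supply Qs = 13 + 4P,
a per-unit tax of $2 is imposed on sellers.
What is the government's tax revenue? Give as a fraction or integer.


With tax on sellers, new supply: Qs' = 13 + 4(P - 2)
= 5 + 4P
New equilibrium quantity:
Q_new = 549/5
Tax revenue = tax * Q_new = 2 * 549/5 = 1098/5

1098/5


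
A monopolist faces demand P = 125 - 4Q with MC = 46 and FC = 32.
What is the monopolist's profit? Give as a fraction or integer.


MR = MC: 125 - 8Q = 46
Q* = 79/8
P* = 125 - 4*79/8 = 171/2
Profit = (P* - MC)*Q* - FC
= (171/2 - 46)*79/8 - 32
= 79/2*79/8 - 32
= 6241/16 - 32 = 5729/16

5729/16


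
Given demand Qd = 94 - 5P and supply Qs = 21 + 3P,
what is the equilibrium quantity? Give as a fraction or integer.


First find equilibrium price:
94 - 5P = 21 + 3P
P* = 73/8 = 73/8
Then substitute into demand:
Q* = 94 - 5 * 73/8 = 387/8

387/8


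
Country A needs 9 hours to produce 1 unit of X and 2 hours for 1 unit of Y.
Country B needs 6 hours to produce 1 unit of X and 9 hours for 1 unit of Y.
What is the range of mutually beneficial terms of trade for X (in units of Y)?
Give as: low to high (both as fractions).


Opportunity cost of X for Country A = hours_X / hours_Y = 9/2 = 9/2 units of Y
Opportunity cost of X for Country B = hours_X / hours_Y = 6/9 = 2/3 units of Y
Terms of trade must be between the two opportunity costs.
Range: 2/3 to 9/2

2/3 to 9/2


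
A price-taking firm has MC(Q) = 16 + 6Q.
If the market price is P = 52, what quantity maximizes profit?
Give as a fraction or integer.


In perfect competition, profit is maximized where P = MC.
52 = 16 + 6Q
36 = 6Q
Q* = 36/6 = 6

6


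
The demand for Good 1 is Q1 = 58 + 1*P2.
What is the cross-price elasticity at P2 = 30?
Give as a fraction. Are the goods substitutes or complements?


dQ1/dP2 = 1
At P2 = 30: Q1 = 58 + 1*30 = 88
Exy = (dQ1/dP2)(P2/Q1) = 1 * 30 / 88 = 15/44
Since Exy > 0, the goods are substitutes.

15/44 (substitutes)


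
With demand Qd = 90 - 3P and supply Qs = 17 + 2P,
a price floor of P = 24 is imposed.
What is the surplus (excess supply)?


At P = 24:
Qd = 90 - 3*24 = 18
Qs = 17 + 2*24 = 65
Surplus = Qs - Qd = 65 - 18 = 47

47


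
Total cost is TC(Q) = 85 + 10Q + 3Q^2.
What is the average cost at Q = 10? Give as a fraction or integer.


TC(10) = 85 + 10*10 + 3*10^2
TC(10) = 85 + 100 + 300 = 485
AC = TC/Q = 485/10 = 97/2

97/2


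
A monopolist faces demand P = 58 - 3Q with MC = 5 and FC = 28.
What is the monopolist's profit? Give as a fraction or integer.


MR = MC: 58 - 6Q = 5
Q* = 53/6
P* = 58 - 3*53/6 = 63/2
Profit = (P* - MC)*Q* - FC
= (63/2 - 5)*53/6 - 28
= 53/2*53/6 - 28
= 2809/12 - 28 = 2473/12

2473/12


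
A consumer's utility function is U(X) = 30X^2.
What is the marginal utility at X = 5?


MU = dU/dX = 30*2*X^(2-1)
MU = 60*X^1
At X = 5:
MU = 60 * 5^1
MU = 60 * 5 = 300

300


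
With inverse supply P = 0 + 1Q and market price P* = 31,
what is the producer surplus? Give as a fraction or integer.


Minimum supply price (at Q=0): P_min = 0
Quantity supplied at P* = 31:
Q* = (31 - 0)/1 = 31
PS = (1/2) * Q* * (P* - P_min)
PS = (1/2) * 31 * (31 - 0)
PS = (1/2) * 31 * 31 = 961/2

961/2


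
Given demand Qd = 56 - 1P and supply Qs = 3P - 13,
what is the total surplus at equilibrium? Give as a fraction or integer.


Find equilibrium: 56 - 1P = 3P - 13
56 + 13 = 4P
P* = 69/4 = 69/4
Q* = 3*69/4 - 13 = 155/4
Inverse demand: P = 56 - Q/1, so P_max = 56
Inverse supply: P = 13/3 + Q/3, so P_min = 13/3
CS = (1/2) * 155/4 * (56 - 69/4) = 24025/32
PS = (1/2) * 155/4 * (69/4 - 13/3) = 24025/96
TS = CS + PS = 24025/32 + 24025/96 = 24025/24

24025/24


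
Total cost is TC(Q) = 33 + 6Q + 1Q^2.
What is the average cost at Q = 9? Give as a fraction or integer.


TC(9) = 33 + 6*9 + 1*9^2
TC(9) = 33 + 54 + 81 = 168
AC = TC/Q = 168/9 = 56/3

56/3


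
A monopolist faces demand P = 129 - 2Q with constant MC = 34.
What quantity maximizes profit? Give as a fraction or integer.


TR = P*Q = (129 - 2Q)Q = 129Q - 2Q^2
MR = dTR/dQ = 129 - 4Q
Set MR = MC:
129 - 4Q = 34
95 = 4Q
Q* = 95/4 = 95/4

95/4


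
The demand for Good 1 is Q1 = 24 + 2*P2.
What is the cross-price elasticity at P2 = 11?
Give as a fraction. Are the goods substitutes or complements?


dQ1/dP2 = 2
At P2 = 11: Q1 = 24 + 2*11 = 46
Exy = (dQ1/dP2)(P2/Q1) = 2 * 11 / 46 = 11/23
Since Exy > 0, the goods are substitutes.

11/23 (substitutes)


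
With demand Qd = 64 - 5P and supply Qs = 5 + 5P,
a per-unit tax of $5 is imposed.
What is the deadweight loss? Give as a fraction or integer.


Pre-tax equilibrium quantity: Q* = 69/2
Post-tax equilibrium quantity: Q_tax = 22
Reduction in quantity: Q* - Q_tax = 25/2
DWL = (1/2) * tax * (Q* - Q_tax)
DWL = (1/2) * 5 * 25/2 = 125/4

125/4


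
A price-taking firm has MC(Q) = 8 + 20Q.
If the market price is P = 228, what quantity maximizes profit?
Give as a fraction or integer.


In perfect competition, profit is maximized where P = MC.
228 = 8 + 20Q
220 = 20Q
Q* = 220/20 = 11

11


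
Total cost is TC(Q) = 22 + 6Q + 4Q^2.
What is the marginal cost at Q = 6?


MC = dTC/dQ = 6 + 2*4*Q
At Q = 6:
MC = 6 + 8*6
MC = 6 + 48 = 54

54


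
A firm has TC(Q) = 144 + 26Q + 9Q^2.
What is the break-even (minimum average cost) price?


AC(Q) = 144/Q + 26 + 9Q
To minimize: dAC/dQ = -144/Q^2 + 9 = 0
Q^2 = 144/9 = 16
Q* = 4
Min AC = 144/4 + 26 + 9*4
Min AC = 36 + 26 + 36 = 98

98


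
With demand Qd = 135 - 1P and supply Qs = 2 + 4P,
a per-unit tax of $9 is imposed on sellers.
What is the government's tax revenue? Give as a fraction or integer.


With tax on sellers, new supply: Qs' = 2 + 4(P - 9)
= 4P - 34
New equilibrium quantity:
Q_new = 506/5
Tax revenue = tax * Q_new = 9 * 506/5 = 4554/5

4554/5


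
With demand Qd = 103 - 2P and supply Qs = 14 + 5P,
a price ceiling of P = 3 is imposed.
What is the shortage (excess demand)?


At P = 3:
Qd = 103 - 2*3 = 97
Qs = 14 + 5*3 = 29
Shortage = Qd - Qs = 97 - 29 = 68

68


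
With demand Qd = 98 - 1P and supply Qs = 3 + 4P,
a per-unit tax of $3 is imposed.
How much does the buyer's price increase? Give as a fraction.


With a per-unit tax, the buyer's price increase depends on relative slopes.
Supply slope: d = 4, Demand slope: b = 1
Buyer's price increase = d * tax / (b + d)
= 4 * 3 / (1 + 4)
= 12 / 5 = 12/5

12/5


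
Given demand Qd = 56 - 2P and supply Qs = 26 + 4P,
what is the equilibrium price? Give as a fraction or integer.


At equilibrium, Qd = Qs.
56 - 2P = 26 + 4P
56 - 26 = 2P + 4P
30 = 6P
P* = 30/6 = 5

5


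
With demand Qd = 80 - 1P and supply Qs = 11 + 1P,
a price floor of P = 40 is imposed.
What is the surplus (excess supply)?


At P = 40:
Qd = 80 - 1*40 = 40
Qs = 11 + 1*40 = 51
Surplus = Qs - Qd = 51 - 40 = 11

11


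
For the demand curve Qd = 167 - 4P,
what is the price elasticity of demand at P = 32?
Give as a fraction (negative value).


dQ/dP = -4
At P = 32: Q = 167 - 4*32 = 39
E = (dQ/dP)(P/Q) = (-4)(32/39) = -128/39

-128/39


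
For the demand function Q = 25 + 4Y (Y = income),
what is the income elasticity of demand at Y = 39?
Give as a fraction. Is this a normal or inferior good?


dQ/dY = 4
At Y = 39: Q = 25 + 4*39 = 181
Ey = (dQ/dY)(Y/Q) = 4 * 39 / 181 = 156/181
Since Ey > 0, this is a normal good.

156/181 (normal good)


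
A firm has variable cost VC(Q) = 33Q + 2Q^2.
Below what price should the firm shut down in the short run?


AVC(Q) = VC(Q)/Q = 33 + 2Q
AVC is increasing in Q, so minimum AVC is at Q -> 0+.
Min AVC = 33
The firm should shut down if P < 33.

33


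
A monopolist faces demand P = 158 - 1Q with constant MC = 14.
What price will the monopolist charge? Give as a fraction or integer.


MR = 158 - 2Q
Set MR = MC: 158 - 2Q = 14
Q* = 72
Substitute into demand:
P* = 158 - 1*72 = 86

86


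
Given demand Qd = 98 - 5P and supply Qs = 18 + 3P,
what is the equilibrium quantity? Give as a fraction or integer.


First find equilibrium price:
98 - 5P = 18 + 3P
P* = 80/8 = 10
Then substitute into demand:
Q* = 98 - 5 * 10 = 48

48


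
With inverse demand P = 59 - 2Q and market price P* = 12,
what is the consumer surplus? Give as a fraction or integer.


Maximum willingness to pay (at Q=0): P_max = 59
Quantity demanded at P* = 12:
Q* = (59 - 12)/2 = 47/2
CS = (1/2) * Q* * (P_max - P*)
CS = (1/2) * 47/2 * (59 - 12)
CS = (1/2) * 47/2 * 47 = 2209/4

2209/4


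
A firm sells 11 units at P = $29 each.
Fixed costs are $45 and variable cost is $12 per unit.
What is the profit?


Total Revenue = P * Q = 29 * 11 = $319
Total Cost = FC + VC*Q = 45 + 12*11 = $177
Profit = TR - TC = 319 - 177 = $142

$142


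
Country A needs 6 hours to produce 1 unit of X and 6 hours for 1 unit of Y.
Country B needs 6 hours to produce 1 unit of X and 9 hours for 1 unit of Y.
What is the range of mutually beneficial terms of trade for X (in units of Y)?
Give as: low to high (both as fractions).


Opportunity cost of X for Country A = hours_X / hours_Y = 6/6 = 1 units of Y
Opportunity cost of X for Country B = hours_X / hours_Y = 6/9 = 2/3 units of Y
Terms of trade must be between the two opportunity costs.
Range: 2/3 to 1

2/3 to 1


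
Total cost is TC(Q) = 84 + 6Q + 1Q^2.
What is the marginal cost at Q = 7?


MC = dTC/dQ = 6 + 2*1*Q
At Q = 7:
MC = 6 + 2*7
MC = 6 + 14 = 20

20


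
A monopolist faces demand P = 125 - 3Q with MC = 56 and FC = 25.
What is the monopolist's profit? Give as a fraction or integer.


MR = MC: 125 - 6Q = 56
Q* = 23/2
P* = 125 - 3*23/2 = 181/2
Profit = (P* - MC)*Q* - FC
= (181/2 - 56)*23/2 - 25
= 69/2*23/2 - 25
= 1587/4 - 25 = 1487/4

1487/4


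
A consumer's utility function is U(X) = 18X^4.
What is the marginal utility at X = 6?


MU = dU/dX = 18*4*X^(4-1)
MU = 72*X^3
At X = 6:
MU = 72 * 6^3
MU = 72 * 216 = 15552

15552


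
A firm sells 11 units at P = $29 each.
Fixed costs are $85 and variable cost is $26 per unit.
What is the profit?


Total Revenue = P * Q = 29 * 11 = $319
Total Cost = FC + VC*Q = 85 + 26*11 = $371
Profit = TR - TC = 319 - 371 = $-52

$-52


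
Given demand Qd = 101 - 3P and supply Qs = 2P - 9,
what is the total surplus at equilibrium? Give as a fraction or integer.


Find equilibrium: 101 - 3P = 2P - 9
101 + 9 = 5P
P* = 110/5 = 22
Q* = 2*22 - 9 = 35
Inverse demand: P = 101/3 - Q/3, so P_max = 101/3
Inverse supply: P = 9/2 + Q/2, so P_min = 9/2
CS = (1/2) * 35 * (101/3 - 22) = 1225/6
PS = (1/2) * 35 * (22 - 9/2) = 1225/4
TS = CS + PS = 1225/6 + 1225/4 = 6125/12

6125/12


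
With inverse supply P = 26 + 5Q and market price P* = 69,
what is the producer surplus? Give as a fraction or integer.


Minimum supply price (at Q=0): P_min = 26
Quantity supplied at P* = 69:
Q* = (69 - 26)/5 = 43/5
PS = (1/2) * Q* * (P* - P_min)
PS = (1/2) * 43/5 * (69 - 26)
PS = (1/2) * 43/5 * 43 = 1849/10

1849/10


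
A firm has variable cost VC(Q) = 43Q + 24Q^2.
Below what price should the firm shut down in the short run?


AVC(Q) = VC(Q)/Q = 43 + 24Q
AVC is increasing in Q, so minimum AVC is at Q -> 0+.
Min AVC = 43
The firm should shut down if P < 43.

43


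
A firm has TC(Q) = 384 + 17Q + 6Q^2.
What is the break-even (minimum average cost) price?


AC(Q) = 384/Q + 17 + 6Q
To minimize: dAC/dQ = -384/Q^2 + 6 = 0
Q^2 = 384/6 = 64
Q* = 8
Min AC = 384/8 + 17 + 6*8
Min AC = 48 + 17 + 48 = 113

113


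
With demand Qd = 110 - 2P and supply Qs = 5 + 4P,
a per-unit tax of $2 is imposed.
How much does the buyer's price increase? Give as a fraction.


With a per-unit tax, the buyer's price increase depends on relative slopes.
Supply slope: d = 4, Demand slope: b = 2
Buyer's price increase = d * tax / (b + d)
= 4 * 2 / (2 + 4)
= 8 / 6 = 4/3

4/3


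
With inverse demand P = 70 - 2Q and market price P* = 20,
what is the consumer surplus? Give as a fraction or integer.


Maximum willingness to pay (at Q=0): P_max = 70
Quantity demanded at P* = 20:
Q* = (70 - 20)/2 = 25
CS = (1/2) * Q* * (P_max - P*)
CS = (1/2) * 25 * (70 - 20)
CS = (1/2) * 25 * 50 = 625

625


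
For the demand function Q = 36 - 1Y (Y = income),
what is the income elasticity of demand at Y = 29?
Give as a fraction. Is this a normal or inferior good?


dQ/dY = -1
At Y = 29: Q = 36 - 1*29 = 7
Ey = (dQ/dY)(Y/Q) = -1 * 29 / 7 = -29/7
Since Ey < 0, this is a inferior good.

-29/7 (inferior good)


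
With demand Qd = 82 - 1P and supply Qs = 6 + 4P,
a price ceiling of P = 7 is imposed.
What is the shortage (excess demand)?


At P = 7:
Qd = 82 - 1*7 = 75
Qs = 6 + 4*7 = 34
Shortage = Qd - Qs = 75 - 34 = 41

41


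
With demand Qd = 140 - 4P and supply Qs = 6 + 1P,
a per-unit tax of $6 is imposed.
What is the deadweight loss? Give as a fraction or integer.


Pre-tax equilibrium quantity: Q* = 164/5
Post-tax equilibrium quantity: Q_tax = 28
Reduction in quantity: Q* - Q_tax = 24/5
DWL = (1/2) * tax * (Q* - Q_tax)
DWL = (1/2) * 6 * 24/5 = 72/5

72/5


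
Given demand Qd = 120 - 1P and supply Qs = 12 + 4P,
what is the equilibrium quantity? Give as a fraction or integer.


First find equilibrium price:
120 - 1P = 12 + 4P
P* = 108/5 = 108/5
Then substitute into demand:
Q* = 120 - 1 * 108/5 = 492/5

492/5


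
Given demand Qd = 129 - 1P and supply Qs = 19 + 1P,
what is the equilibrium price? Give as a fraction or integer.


At equilibrium, Qd = Qs.
129 - 1P = 19 + 1P
129 - 19 = 1P + 1P
110 = 2P
P* = 110/2 = 55

55


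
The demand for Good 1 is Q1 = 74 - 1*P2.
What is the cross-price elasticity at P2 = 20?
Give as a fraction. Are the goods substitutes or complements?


dQ1/dP2 = -1
At P2 = 20: Q1 = 74 - 1*20 = 54
Exy = (dQ1/dP2)(P2/Q1) = -1 * 20 / 54 = -10/27
Since Exy < 0, the goods are complements.

-10/27 (complements)


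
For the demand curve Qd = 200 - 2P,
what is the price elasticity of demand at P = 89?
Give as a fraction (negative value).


dQ/dP = -2
At P = 89: Q = 200 - 2*89 = 22
E = (dQ/dP)(P/Q) = (-2)(89/22) = -89/11

-89/11


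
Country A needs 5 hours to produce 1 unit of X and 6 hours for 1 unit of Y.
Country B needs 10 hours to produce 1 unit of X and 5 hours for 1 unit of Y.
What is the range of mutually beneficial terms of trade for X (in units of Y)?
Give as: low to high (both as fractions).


Opportunity cost of X for Country A = hours_X / hours_Y = 5/6 = 5/6 units of Y
Opportunity cost of X for Country B = hours_X / hours_Y = 10/5 = 2 units of Y
Terms of trade must be between the two opportunity costs.
Range: 5/6 to 2

5/6 to 2


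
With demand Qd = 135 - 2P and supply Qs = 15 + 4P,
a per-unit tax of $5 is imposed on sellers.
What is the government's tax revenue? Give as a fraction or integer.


With tax on sellers, new supply: Qs' = 15 + 4(P - 5)
= 4P - 5
New equilibrium quantity:
Q_new = 265/3
Tax revenue = tax * Q_new = 5 * 265/3 = 1325/3

1325/3


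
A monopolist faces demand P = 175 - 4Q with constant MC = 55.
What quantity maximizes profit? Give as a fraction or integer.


TR = P*Q = (175 - 4Q)Q = 175Q - 4Q^2
MR = dTR/dQ = 175 - 8Q
Set MR = MC:
175 - 8Q = 55
120 = 8Q
Q* = 120/8 = 15

15


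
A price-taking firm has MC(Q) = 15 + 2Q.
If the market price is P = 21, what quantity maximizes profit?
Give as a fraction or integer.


In perfect competition, profit is maximized where P = MC.
21 = 15 + 2Q
6 = 2Q
Q* = 6/2 = 3

3


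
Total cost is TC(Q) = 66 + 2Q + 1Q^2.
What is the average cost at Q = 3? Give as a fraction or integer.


TC(3) = 66 + 2*3 + 1*3^2
TC(3) = 66 + 6 + 9 = 81
AC = TC/Q = 81/3 = 27

27


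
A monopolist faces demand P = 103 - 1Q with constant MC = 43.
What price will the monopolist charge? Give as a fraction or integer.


MR = 103 - 2Q
Set MR = MC: 103 - 2Q = 43
Q* = 30
Substitute into demand:
P* = 103 - 1*30 = 73

73


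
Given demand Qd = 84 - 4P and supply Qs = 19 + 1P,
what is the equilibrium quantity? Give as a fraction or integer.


First find equilibrium price:
84 - 4P = 19 + 1P
P* = 65/5 = 13
Then substitute into demand:
Q* = 84 - 4 * 13 = 32

32


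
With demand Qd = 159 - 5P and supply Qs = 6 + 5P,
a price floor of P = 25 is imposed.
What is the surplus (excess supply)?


At P = 25:
Qd = 159 - 5*25 = 34
Qs = 6 + 5*25 = 131
Surplus = Qs - Qd = 131 - 34 = 97

97


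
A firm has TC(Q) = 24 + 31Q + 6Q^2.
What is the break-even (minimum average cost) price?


AC(Q) = 24/Q + 31 + 6Q
To minimize: dAC/dQ = -24/Q^2 + 6 = 0
Q^2 = 24/6 = 4
Q* = 2
Min AC = 24/2 + 31 + 6*2
Min AC = 12 + 31 + 12 = 55

55


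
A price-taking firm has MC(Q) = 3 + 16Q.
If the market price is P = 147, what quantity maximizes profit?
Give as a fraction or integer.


In perfect competition, profit is maximized where P = MC.
147 = 3 + 16Q
144 = 16Q
Q* = 144/16 = 9

9


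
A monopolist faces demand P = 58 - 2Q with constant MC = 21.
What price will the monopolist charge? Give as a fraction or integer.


MR = 58 - 4Q
Set MR = MC: 58 - 4Q = 21
Q* = 37/4
Substitute into demand:
P* = 58 - 2*37/4 = 79/2

79/2


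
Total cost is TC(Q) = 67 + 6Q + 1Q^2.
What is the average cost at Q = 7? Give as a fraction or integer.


TC(7) = 67 + 6*7 + 1*7^2
TC(7) = 67 + 42 + 49 = 158
AC = TC/Q = 158/7 = 158/7

158/7


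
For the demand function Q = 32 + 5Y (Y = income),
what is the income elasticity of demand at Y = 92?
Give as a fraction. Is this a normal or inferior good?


dQ/dY = 5
At Y = 92: Q = 32 + 5*92 = 492
Ey = (dQ/dY)(Y/Q) = 5 * 92 / 492 = 115/123
Since Ey > 0, this is a normal good.

115/123 (normal good)


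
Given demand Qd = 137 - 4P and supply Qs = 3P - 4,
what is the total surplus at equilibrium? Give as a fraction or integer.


Find equilibrium: 137 - 4P = 3P - 4
137 + 4 = 7P
P* = 141/7 = 141/7
Q* = 3*141/7 - 4 = 395/7
Inverse demand: P = 137/4 - Q/4, so P_max = 137/4
Inverse supply: P = 4/3 + Q/3, so P_min = 4/3
CS = (1/2) * 395/7 * (137/4 - 141/7) = 156025/392
PS = (1/2) * 395/7 * (141/7 - 4/3) = 156025/294
TS = CS + PS = 156025/392 + 156025/294 = 156025/168

156025/168


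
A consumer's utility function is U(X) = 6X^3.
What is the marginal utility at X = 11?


MU = dU/dX = 6*3*X^(3-1)
MU = 18*X^2
At X = 11:
MU = 18 * 11^2
MU = 18 * 121 = 2178

2178


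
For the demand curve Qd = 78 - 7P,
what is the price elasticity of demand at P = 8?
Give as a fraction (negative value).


dQ/dP = -7
At P = 8: Q = 78 - 7*8 = 22
E = (dQ/dP)(P/Q) = (-7)(8/22) = -28/11

-28/11


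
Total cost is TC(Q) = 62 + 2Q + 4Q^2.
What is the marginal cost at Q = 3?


MC = dTC/dQ = 2 + 2*4*Q
At Q = 3:
MC = 2 + 8*3
MC = 2 + 24 = 26

26


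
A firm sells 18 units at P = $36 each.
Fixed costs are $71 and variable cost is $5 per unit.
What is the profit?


Total Revenue = P * Q = 36 * 18 = $648
Total Cost = FC + VC*Q = 71 + 5*18 = $161
Profit = TR - TC = 648 - 161 = $487

$487


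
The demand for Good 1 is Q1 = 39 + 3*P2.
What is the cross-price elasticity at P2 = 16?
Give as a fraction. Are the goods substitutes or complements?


dQ1/dP2 = 3
At P2 = 16: Q1 = 39 + 3*16 = 87
Exy = (dQ1/dP2)(P2/Q1) = 3 * 16 / 87 = 16/29
Since Exy > 0, the goods are substitutes.

16/29 (substitutes)


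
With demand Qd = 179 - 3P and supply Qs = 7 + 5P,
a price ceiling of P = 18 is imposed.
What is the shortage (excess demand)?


At P = 18:
Qd = 179 - 3*18 = 125
Qs = 7 + 5*18 = 97
Shortage = Qd - Qs = 125 - 97 = 28

28


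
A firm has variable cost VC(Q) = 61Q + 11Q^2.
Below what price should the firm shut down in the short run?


AVC(Q) = VC(Q)/Q = 61 + 11Q
AVC is increasing in Q, so minimum AVC is at Q -> 0+.
Min AVC = 61
The firm should shut down if P < 61.

61


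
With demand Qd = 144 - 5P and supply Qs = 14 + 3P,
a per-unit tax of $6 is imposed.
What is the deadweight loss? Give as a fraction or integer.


Pre-tax equilibrium quantity: Q* = 251/4
Post-tax equilibrium quantity: Q_tax = 103/2
Reduction in quantity: Q* - Q_tax = 45/4
DWL = (1/2) * tax * (Q* - Q_tax)
DWL = (1/2) * 6 * 45/4 = 135/4

135/4


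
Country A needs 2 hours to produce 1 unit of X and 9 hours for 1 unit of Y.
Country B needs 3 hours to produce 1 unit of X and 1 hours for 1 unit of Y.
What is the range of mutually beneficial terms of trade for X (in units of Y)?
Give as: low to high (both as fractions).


Opportunity cost of X for Country A = hours_X / hours_Y = 2/9 = 2/9 units of Y
Opportunity cost of X for Country B = hours_X / hours_Y = 3/1 = 3 units of Y
Terms of trade must be between the two opportunity costs.
Range: 2/9 to 3

2/9 to 3


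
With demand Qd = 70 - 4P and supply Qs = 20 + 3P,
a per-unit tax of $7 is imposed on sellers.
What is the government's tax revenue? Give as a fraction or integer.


With tax on sellers, new supply: Qs' = 20 + 3(P - 7)
= 3P - 1
New equilibrium quantity:
Q_new = 206/7
Tax revenue = tax * Q_new = 7 * 206/7 = 206

206


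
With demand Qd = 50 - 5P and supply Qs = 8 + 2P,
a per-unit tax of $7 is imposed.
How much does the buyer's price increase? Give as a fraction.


With a per-unit tax, the buyer's price increase depends on relative slopes.
Supply slope: d = 2, Demand slope: b = 5
Buyer's price increase = d * tax / (b + d)
= 2 * 7 / (5 + 2)
= 14 / 7 = 2

2


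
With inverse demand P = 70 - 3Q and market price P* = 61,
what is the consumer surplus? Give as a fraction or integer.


Maximum willingness to pay (at Q=0): P_max = 70
Quantity demanded at P* = 61:
Q* = (70 - 61)/3 = 3
CS = (1/2) * Q* * (P_max - P*)
CS = (1/2) * 3 * (70 - 61)
CS = (1/2) * 3 * 9 = 27/2

27/2


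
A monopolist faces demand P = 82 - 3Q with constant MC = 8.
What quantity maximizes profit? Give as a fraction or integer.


TR = P*Q = (82 - 3Q)Q = 82Q - 3Q^2
MR = dTR/dQ = 82 - 6Q
Set MR = MC:
82 - 6Q = 8
74 = 6Q
Q* = 74/6 = 37/3

37/3


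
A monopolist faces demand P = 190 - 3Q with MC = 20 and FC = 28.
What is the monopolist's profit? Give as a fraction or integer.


MR = MC: 190 - 6Q = 20
Q* = 85/3
P* = 190 - 3*85/3 = 105
Profit = (P* - MC)*Q* - FC
= (105 - 20)*85/3 - 28
= 85*85/3 - 28
= 7225/3 - 28 = 7141/3

7141/3


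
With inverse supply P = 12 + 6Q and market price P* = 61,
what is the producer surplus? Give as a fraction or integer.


Minimum supply price (at Q=0): P_min = 12
Quantity supplied at P* = 61:
Q* = (61 - 12)/6 = 49/6
PS = (1/2) * Q* * (P* - P_min)
PS = (1/2) * 49/6 * (61 - 12)
PS = (1/2) * 49/6 * 49 = 2401/12

2401/12


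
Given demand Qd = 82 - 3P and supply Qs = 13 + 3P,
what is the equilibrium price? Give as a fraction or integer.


At equilibrium, Qd = Qs.
82 - 3P = 13 + 3P
82 - 13 = 3P + 3P
69 = 6P
P* = 69/6 = 23/2

23/2


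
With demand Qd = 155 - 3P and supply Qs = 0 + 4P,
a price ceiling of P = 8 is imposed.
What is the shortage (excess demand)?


At P = 8:
Qd = 155 - 3*8 = 131
Qs = 0 + 4*8 = 32
Shortage = Qd - Qs = 131 - 32 = 99

99


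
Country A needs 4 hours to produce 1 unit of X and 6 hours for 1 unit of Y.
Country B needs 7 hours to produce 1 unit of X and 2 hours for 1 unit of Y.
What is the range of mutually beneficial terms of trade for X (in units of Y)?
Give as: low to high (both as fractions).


Opportunity cost of X for Country A = hours_X / hours_Y = 4/6 = 2/3 units of Y
Opportunity cost of X for Country B = hours_X / hours_Y = 7/2 = 7/2 units of Y
Terms of trade must be between the two opportunity costs.
Range: 2/3 to 7/2

2/3 to 7/2


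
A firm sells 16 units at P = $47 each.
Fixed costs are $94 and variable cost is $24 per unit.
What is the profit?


Total Revenue = P * Q = 47 * 16 = $752
Total Cost = FC + VC*Q = 94 + 24*16 = $478
Profit = TR - TC = 752 - 478 = $274

$274


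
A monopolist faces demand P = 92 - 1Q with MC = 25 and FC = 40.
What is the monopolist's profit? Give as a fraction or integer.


MR = MC: 92 - 2Q = 25
Q* = 67/2
P* = 92 - 1*67/2 = 117/2
Profit = (P* - MC)*Q* - FC
= (117/2 - 25)*67/2 - 40
= 67/2*67/2 - 40
= 4489/4 - 40 = 4329/4

4329/4


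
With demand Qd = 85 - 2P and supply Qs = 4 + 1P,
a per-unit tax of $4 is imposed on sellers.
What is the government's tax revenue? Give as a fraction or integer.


With tax on sellers, new supply: Qs' = 4 + 1(P - 4)
= 0 + 1P
New equilibrium quantity:
Q_new = 85/3
Tax revenue = tax * Q_new = 4 * 85/3 = 340/3

340/3


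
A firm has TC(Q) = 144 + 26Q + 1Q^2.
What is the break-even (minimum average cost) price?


AC(Q) = 144/Q + 26 + 1Q
To minimize: dAC/dQ = -144/Q^2 + 1 = 0
Q^2 = 144/1 = 144
Q* = 12
Min AC = 144/12 + 26 + 1*12
Min AC = 12 + 26 + 12 = 50

50


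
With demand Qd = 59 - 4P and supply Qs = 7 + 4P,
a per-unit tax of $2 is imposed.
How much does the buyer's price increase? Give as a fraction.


With a per-unit tax, the buyer's price increase depends on relative slopes.
Supply slope: d = 4, Demand slope: b = 4
Buyer's price increase = d * tax / (b + d)
= 4 * 2 / (4 + 4)
= 8 / 8 = 1

1


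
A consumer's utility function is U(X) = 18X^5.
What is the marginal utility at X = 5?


MU = dU/dX = 18*5*X^(5-1)
MU = 90*X^4
At X = 5:
MU = 90 * 5^4
MU = 90 * 625 = 56250

56250


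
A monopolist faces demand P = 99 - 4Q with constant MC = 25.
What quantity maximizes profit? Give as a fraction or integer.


TR = P*Q = (99 - 4Q)Q = 99Q - 4Q^2
MR = dTR/dQ = 99 - 8Q
Set MR = MC:
99 - 8Q = 25
74 = 8Q
Q* = 74/8 = 37/4

37/4


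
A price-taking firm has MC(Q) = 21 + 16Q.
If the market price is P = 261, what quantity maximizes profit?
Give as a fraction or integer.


In perfect competition, profit is maximized where P = MC.
261 = 21 + 16Q
240 = 16Q
Q* = 240/16 = 15

15


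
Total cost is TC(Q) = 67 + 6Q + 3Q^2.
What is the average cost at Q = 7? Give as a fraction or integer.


TC(7) = 67 + 6*7 + 3*7^2
TC(7) = 67 + 42 + 147 = 256
AC = TC/Q = 256/7 = 256/7

256/7


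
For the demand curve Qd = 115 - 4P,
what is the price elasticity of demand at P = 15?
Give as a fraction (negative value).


dQ/dP = -4
At P = 15: Q = 115 - 4*15 = 55
E = (dQ/dP)(P/Q) = (-4)(15/55) = -12/11

-12/11


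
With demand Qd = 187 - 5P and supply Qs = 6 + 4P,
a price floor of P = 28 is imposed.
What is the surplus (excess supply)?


At P = 28:
Qd = 187 - 5*28 = 47
Qs = 6 + 4*28 = 118
Surplus = Qs - Qd = 118 - 47 = 71

71


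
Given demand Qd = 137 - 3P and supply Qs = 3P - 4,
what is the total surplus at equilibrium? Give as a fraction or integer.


Find equilibrium: 137 - 3P = 3P - 4
137 + 4 = 6P
P* = 141/6 = 47/2
Q* = 3*47/2 - 4 = 133/2
Inverse demand: P = 137/3 - Q/3, so P_max = 137/3
Inverse supply: P = 4/3 + Q/3, so P_min = 4/3
CS = (1/2) * 133/2 * (137/3 - 47/2) = 17689/24
PS = (1/2) * 133/2 * (47/2 - 4/3) = 17689/24
TS = CS + PS = 17689/24 + 17689/24 = 17689/12

17689/12


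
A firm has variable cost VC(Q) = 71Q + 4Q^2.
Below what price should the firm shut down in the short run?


AVC(Q) = VC(Q)/Q = 71 + 4Q
AVC is increasing in Q, so minimum AVC is at Q -> 0+.
Min AVC = 71
The firm should shut down if P < 71.

71
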